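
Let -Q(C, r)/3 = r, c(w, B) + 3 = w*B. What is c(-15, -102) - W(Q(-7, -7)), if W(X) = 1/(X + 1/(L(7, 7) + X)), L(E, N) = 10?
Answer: 995573/652 ≈ 1527.0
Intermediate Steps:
c(w, B) = -3 + B*w (c(w, B) = -3 + w*B = -3 + B*w)
Q(C, r) = -3*r
W(X) = 1/(X + 1/(10 + X))
c(-15, -102) - W(Q(-7, -7)) = (-3 - 102*(-15)) - (10 - 3*(-7))/(1 + (-3*(-7))**2 + 10*(-3*(-7))) = (-3 + 1530) - (10 + 21)/(1 + 21**2 + 10*21) = 1527 - 31/(1 + 441 + 210) = 1527 - 31/652 = 995573/652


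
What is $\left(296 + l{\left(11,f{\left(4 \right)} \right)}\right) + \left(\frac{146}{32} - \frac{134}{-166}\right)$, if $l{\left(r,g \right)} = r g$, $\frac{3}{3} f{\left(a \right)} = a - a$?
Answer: $\frac{400219}{1328} \approx 301.37$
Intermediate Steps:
$f{\left(a \right)} = 0$ ($f{\left(a \right)} = a - a = 0$)
$l{\left(r,g \right)} = g r$
$\left(296 + l{\left(11,f{\left(4 \right)} \right)}\right) + \left(\frac{146}{32} - \frac{134}{-166}\right) = \left(296 + 0 \cdot 11\right) + \left(\frac{146}{32} - \frac{134}{-166}\right) = \left(296 + 0\right) + \left(146 \cdot \frac{1}{32} - - \frac{67}{83}\right) = 296 + \left(\frac{73}{16} + \frac{67}{83}\right) = 296 + \frac{7131}{1328} = \frac{400219}{1328}$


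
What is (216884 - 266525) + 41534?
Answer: -8107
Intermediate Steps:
(216884 - 266525) + 41534 = -49641 + 41534 = -8107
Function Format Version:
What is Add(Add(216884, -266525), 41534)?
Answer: -8107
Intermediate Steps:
Add(Add(216884, -266525), 41534) = Add(-49641, 41534) = -8107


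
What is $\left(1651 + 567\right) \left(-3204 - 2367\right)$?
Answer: $-12356478$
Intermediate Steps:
$\left(1651 + 567\right) \left(-3204 - 2367\right) = 2218 \left(-5571\right) = -12356478$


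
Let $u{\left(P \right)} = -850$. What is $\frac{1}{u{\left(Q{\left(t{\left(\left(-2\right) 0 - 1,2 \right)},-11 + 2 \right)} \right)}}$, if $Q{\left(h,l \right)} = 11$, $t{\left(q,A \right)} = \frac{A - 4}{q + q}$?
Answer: $- \frac{1}{850} \approx -0.0011765$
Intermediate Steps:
$t{\left(q,A \right)} = \frac{-4 + A}{2 q}$
$\frac{1}{u{\left(Q{\left(t{\left(\left(-2\right) 0 - 1,2 \right)},-11 + 2 \right)} \right)}} = \frac{1}{-850} = - \frac{1}{850}$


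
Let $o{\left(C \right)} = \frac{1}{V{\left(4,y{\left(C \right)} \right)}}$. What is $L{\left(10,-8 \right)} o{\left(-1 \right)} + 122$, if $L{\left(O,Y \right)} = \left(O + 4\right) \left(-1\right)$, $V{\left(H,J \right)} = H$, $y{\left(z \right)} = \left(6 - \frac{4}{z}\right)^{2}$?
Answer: $\frac{237}{2} \approx 118.5$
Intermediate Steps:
$o{\left(C \right)} = \frac{1}{4}$
$L{\left(O,Y \right)} = -4 - O$ ($L{\left(O,Y \right)} = \left(4 + O\right) \left(-1\right) = -4 - O$)
$L{\left(10,-8 \right)} o{\left(-1 \right)} + 122 = \left(-4 - 10\right) \frac{1}{4} + 122 = \left(-14\right) \frac{1}{4} + 122 = - \frac{7}{2} + 122 = \frac{237}{2}$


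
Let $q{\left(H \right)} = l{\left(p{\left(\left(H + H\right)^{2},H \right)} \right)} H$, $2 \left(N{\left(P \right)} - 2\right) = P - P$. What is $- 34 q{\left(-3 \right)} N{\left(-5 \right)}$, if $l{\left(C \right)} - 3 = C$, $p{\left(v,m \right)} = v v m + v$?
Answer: $-785196$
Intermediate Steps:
$p{\left(v,m \right)} = v + m v^{2}$ ($p{\left(v,m \right)} = v^{2} m + v = m v^{2} + v = v + m v^{2}$)
$l{\left(C \right)} = 3 + C$
$N{\left(P \right)} = 2$ ($N{\left(P \right)} = 2 + \frac{P - P}{2} = 2 + \frac{1}{2} \cdot 0 = 2 + 0 = 2$)
$q{\left(H \right)} = H \left(3 + 4 H^{2} \left(1 + 4 H^{3}\right)\right)$ ($q{\left(H \right)} = \left(3 + \left(H + H\right)^{2} \left(1 + H \left(H + H\right)^{2}\right)\right) H = \left(3 + \left(2 H\right)^{2} \left(1 + H \left(2 H\right)^{2}\right)\right) H = \left(3 + 4 H^{2} \left(1 + H 4 H^{2}\right)\right) H = \left(3 + 4 H^{2} \left(1 + 4 H^{3}\right)\right) H = H \left(3 + 4 H^{2} \left(1 + 4 H^{3}\right)\right)$)
$- 34 q{\left(-3 \right)} N{\left(-5 \right)} = - 34 \left(- 3 \left(3 + 4 \left(-3\right)^{2} + 16 \left(-3\right)^{5}\right)\right) 2 = - 34 \left(- 3 \left(3 + 4 \cdot 9 + 16 \left(-243\right)\right)\right) 2 = - 34 \left(- 3 \left(3 + 36 - 3888\right)\right) 2 = - 34 \left(\left(-3\right) \left(-3849\right)\right) 2 = \left(-34\right) 11547 \cdot 2 = \left(-392598\right) 2 = -785196$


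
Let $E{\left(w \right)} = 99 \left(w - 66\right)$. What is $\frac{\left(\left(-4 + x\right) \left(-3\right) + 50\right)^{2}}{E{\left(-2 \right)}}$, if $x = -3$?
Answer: $- \frac{5041}{6732} \approx -0.74881$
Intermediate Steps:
$E{\left(w \right)} = -6534 + 99 w$ ($E{\left(w \right)} = 99 \left(-66 + w\right) = -6534 + 99 w$)
$\frac{\left(\left(-4 + x\right) \left(-3\right) + 50\right)^{2}}{E{\left(-2 \right)}} = \frac{\left(\left(-4 - 3\right) \left(-3\right) + 50\right)^{2}}{-6534 + 99 \left(-2\right)} = \frac{\left(\left(-7\right) \left(-3\right) + 50\right)^{2}}{-6534 - 198} = \frac{\left(21 + 50\right)^{2}}{-6732} = 71^{2} \left(- \frac{1}{6732}\right) = 5041 \left(- \frac{1}{6732}\right) = - \frac{5041}{6732}$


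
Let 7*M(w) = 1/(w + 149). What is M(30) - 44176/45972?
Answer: -13826639/14400729 ≈ -0.96013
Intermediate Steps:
M(w) = 1/(7*(149 + w)) (M(w) = 1/(7*(w + 149)) = 1/(7*(149 + w)))
M(30) - 44176/45972 = 1/(7*(149 + 30)) - 44176/45972 = (⅐)/179 - 44176*1/45972 = (⅐)*(1/179) - 11044/11493 = 1/1253 - 11044/11493 = -13826639/14400729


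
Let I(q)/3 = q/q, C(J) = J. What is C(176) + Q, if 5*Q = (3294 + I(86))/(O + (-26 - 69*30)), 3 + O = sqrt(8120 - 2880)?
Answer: 3865573277/22002805 - 6594*sqrt(1310)/22002805 ≈ 175.67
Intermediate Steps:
I(q) = 3 (I(q) = 3*(q/q) = 3*1 = 3)
O = -3 + 2*sqrt(1310) (O = -3 + sqrt(8120 - 2880) = -3 + sqrt(5240) = -3 + 2*sqrt(1310) ≈ 69.388)
Q = 3297/(5*(-2099 + 2*sqrt(1310))) (Q = ((3294 + 3)/((-3 + 2*sqrt(1310)) + (-26 - 69*30)))/5 = (3297/((-3 + 2*sqrt(1310)) + (-26 - 2070)))/5 = (3297/((-3 + 2*sqrt(1310)) - 2096))/5 = (3297/(-2099 + 2*sqrt(1310)))/5 = 3297/(5*(-2099 + 2*sqrt(1310))) ≈ -0.32537)
C(176) + Q = 176 + (-6920403/22002805 - 6594*sqrt(1310)/22002805) = 3865573277/22002805 - 6594*sqrt(1310)/22002805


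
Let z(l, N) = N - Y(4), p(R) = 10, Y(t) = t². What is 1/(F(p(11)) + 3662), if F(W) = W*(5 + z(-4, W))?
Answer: 1/3652 ≈ 0.00027382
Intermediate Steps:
z(l, N) = -16 + N (z(l, N) = N - 1*4² = N - 1*16 = N - 16 = -16 + N)
F(W) = W*(-11 + W) (F(W) = W*(5 + (-16 + W)) = W*(-11 + W))
1/(F(p(11)) + 3662) = 1/(10*(-11 + 10) + 3662) = 1/(10*(-1) + 3662) = 1/(-10 + 3662) = 1/3652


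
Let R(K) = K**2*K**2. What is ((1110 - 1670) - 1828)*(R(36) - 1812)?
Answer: -4006595952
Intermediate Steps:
R(K) = K**4
((1110 - 1670) - 1828)*(R(36) - 1812) = ((1110 - 1670) - 1828)*(36**4 - 1812) = (-560 - 1828)*(1679616 - 1812) = -2388*1677804 = -4006595952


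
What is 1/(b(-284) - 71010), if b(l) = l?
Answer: -1/71294 ≈ -1.4026e-5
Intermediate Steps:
1/(b(-284) - 71010) = 1/(-284 - 71010) = 1/(-71294) = -1/71294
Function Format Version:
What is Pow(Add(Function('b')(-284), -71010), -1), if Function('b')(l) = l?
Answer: Rational(-1, 71294) ≈ -1.4026e-5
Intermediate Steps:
Pow(Add(Function('b')(-284), -71010), -1) = Pow(Add(-284, -71010), -1) = Pow(-71294, -1) = Rational(-1, 71294)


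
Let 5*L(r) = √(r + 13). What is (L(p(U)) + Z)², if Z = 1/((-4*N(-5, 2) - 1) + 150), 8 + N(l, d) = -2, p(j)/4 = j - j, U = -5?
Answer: 464398/893025 + 2*√13/945 ≈ 0.52766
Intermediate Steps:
p(j) = 0 (p(j) = 4*(j - j) = 4*0 = 0)
L(r) = √(13 + r)/5 (L(r) = √(r + 13)/5 = √(13 + r)/5)
N(l, d) = -10 (N(l, d) = -8 - 2 = -10)
Z = 1/189 (Z = 1/((-4*(-10) - 1) + 150) = 1/((40 - 1) + 150) = 1/(39 + 150) = 1/189 ≈ 0.0052910)
(L(p(U)) + Z)² = (√(13 + 0)/5 + 1/189)² = (√13/5 + 1/189)² = (1/189 + √13/5)²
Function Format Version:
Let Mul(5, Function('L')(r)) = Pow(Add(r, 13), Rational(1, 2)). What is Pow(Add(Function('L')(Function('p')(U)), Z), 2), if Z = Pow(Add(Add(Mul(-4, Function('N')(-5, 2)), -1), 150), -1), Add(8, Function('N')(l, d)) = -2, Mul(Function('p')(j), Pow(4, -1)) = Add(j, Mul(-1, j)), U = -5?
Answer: Add(Rational(464398, 893025), Mul(Rational(2, 945), Pow(13, Rational(1, 2)))) ≈ 0.52766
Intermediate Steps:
Function('p')(j) = 0 (Function('p')(j) = Mul(4, Add(j, Mul(-1, j))) = Mul(4, 0) = 0)
Function('L')(r) = Mul(Rational(1, 5), Pow(Add(13, r), Rational(1, 2))) (Function('L')(r) = Mul(Rational(1, 5), Pow(Add(r, 13), Rational(1, 2))) = Mul(Rational(1, 5), Pow(Add(13, r), Rational(1, 2))))
Function('N')(l, d) = -10 (Function('N')(l, d) = Add(-8, -2) = -10)
Z = Rational(1, 189) (Z = Pow(Add(Add(Mul(-4, -10), -1), 150), -1) = Pow(Add(Add(40, -1), 150), -1) = Pow(Add(39, 150), -1) = Pow(189, -1) = Rational(1, 189) ≈ 0.0052910)
Pow(Add(Function('L')(Function('p')(U)), Z), 2) = Pow(Add(Mul(Rational(1, 5), Pow(Add(13, 0), Rational(1, 2))), Rational(1, 189)), 2) = Pow(Add(Mul(Rational(1, 5), Pow(13, Rational(1, 2))), Rational(1, 189)), 2) = Pow(Add(Rational(1, 189), Mul(Rational(1, 5), Pow(13, Rational(1, 2)))), 2)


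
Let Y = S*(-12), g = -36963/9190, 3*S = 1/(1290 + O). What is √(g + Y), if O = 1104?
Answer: I*√54101448236570/3666810 ≈ 2.0059*I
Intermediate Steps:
S = 1/7182 (S = 1/(3*(1290 + 1104)) = (⅓)/2394 = (⅓)*(1/2394) = 1/7182 ≈ 0.00013924)
g = -36963/9190 (g = -36963*1/9190 = -36963/9190 ≈ -4.0221)
Y = -2/1197 (Y = (1/7182)*(-12) = -2/1197 ≈ -0.0016708)
√(g + Y) = √(-36963/9190 - 2/1197) = √(-44263091/11000430) = I*√54101448236570/3666810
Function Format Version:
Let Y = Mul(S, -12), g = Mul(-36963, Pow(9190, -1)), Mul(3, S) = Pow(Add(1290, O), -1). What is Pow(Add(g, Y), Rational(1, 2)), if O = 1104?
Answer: Mul(Rational(1, 3666810), I, Pow(54101448236570, Rational(1, 2))) ≈ Mul(2.0059, I)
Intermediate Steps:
S = Rational(1, 7182) (S = Mul(Rational(1, 3), Pow(Add(1290, 1104), -1)) = Mul(Rational(1, 3), Pow(2394, -1)) = Mul(Rational(1, 3), Rational(1, 2394)) = Rational(1, 7182) ≈ 0.00013924)
g = Rational(-36963, 9190) (g = Mul(-36963, Rational(1, 9190)) = Rational(-36963, 9190) ≈ -4.0221)
Y = Rational(-2, 1197) (Y = Mul(Rational(1, 7182), -12) = Rational(-2, 1197) ≈ -0.0016708)
Pow(Add(g, Y), Rational(1, 2)) = Pow(Add(Rational(-36963, 9190), Rational(-2, 1197)), Rational(1, 2)) = Pow(Rational(-44263091, 11000430), Rational(1, 2)) = Mul(Rational(1, 3666810), I, Pow(54101448236570, Rational(1, 2)))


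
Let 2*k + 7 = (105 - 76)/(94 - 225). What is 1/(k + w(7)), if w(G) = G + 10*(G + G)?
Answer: 131/18784 ≈ 0.0069740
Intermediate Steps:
w(G) = 21*G (w(G) = G + 10*(2*G) = G + 20*G = 21*G)
k = -473/131 (k = -7/2 + ((105 - 76)/(94 - 225))/2 = -7/2 + (29/(-131))/2 = -7/2 + (29*(-1/131))/2 = -7/2 + (1/2)*(-29/131) = -7/2 - 29/262 = -473/131 ≈ -3.6107)
1/(k + w(7)) = 1/(-473/131 + 21*7) = 1/(-473/131 + 147) = 1/(18784/131) = 131/18784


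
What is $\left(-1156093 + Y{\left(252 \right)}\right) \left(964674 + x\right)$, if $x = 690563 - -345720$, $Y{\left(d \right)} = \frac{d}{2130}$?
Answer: $- \frac{821218711215161}{355} \approx -2.3133 \cdot 10^{12}$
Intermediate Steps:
$Y{\left(d \right)} = \frac{d}{2130}$ ($Y{\left(d \right)} = d \frac{1}{2130} = \frac{d}{2130}$)
$x = 1036283$ ($x = 690563 + 345720 = 1036283$)
$\left(-1156093 + Y{\left(252 \right)}\right) \left(964674 + x\right) = \left(-1156093 + \frac{1}{2130} \cdot 252\right) \left(964674 + 1036283\right) = \left(-1156093 + \frac{42}{355}\right) 2000957 = \left(- \frac{410412973}{355}\right) 2000957 = - \frac{821218711215161}{355}$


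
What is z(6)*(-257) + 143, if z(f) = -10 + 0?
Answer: 2713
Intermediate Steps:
z(f) = -10
z(6)*(-257) + 143 = -10*(-257) + 143 = 2570 + 143 = 2713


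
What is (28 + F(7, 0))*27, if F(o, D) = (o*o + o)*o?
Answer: 11340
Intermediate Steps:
F(o, D) = o*(o + o²) (F(o, D) = (o² + o)*o = (o + o²)*o = o*(o + o²))
(28 + F(7, 0))*27 = (28 + 7²*(1 + 7))*27 = (28 + 49*8)*27 = (28 + 392)*27 = 420*27 = 11340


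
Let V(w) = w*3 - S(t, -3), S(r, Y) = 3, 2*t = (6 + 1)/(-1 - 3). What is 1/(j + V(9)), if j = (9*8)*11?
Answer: 1/816 ≈ 0.0012255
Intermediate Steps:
t = -7/8 (t = ((6 + 1)/(-1 - 3))/2 = (7/(-4))/2 = (7*(-¼))/2 = (½)*(-7/4) = -7/8 ≈ -0.87500)
V(w) = -3 + 3*w (V(w) = w*3 - 1*3 = 3*w - 3 = -3 + 3*w)
j = 792 (j = 72*11 = 792)
1/(j + V(9)) = 1/(792 + (-3 + 3*9)) = 1/(792 + (-3 + 27)) = 1/(792 + 24) = 1/816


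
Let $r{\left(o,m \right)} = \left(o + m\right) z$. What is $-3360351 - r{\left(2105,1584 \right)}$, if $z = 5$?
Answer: $-3378796$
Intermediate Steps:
$r{\left(o,m \right)} = 5 m + 5 o$ ($r{\left(o,m \right)} = \left(o + m\right) 5 = \left(m + o\right) 5 = 5 m + 5 o$)
$-3360351 - r{\left(2105,1584 \right)} = -3360351 - \left(5 \cdot 1584 + 5 \cdot 2105\right) = -3360351 - \left(7920 + 10525\right) = -3360351 - 18445 = -3378796$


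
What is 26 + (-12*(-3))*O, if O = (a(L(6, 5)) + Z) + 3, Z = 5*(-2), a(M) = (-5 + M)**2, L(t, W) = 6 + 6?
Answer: 1538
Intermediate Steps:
L(t, W) = 12
Z = -10
O = 42 (O = ((-5 + 12)**2 - 10) + 3 = (7**2 - 10) + 3 = (49 - 10) + 3 = 39 + 3 = 42)
26 + (-12*(-3))*O = 26 - 12*(-3)*42 = 26 + 36*42 = 26 + 1512 = 1538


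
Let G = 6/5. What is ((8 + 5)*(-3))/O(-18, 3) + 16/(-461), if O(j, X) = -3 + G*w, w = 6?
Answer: -30077/3227 ≈ -9.3204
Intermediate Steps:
G = 6/5 (G = 6*(1/5) = 6/5 ≈ 1.2000)
O(j, X) = 21/5 (O(j, X) = -3 + (6/5)*6 = -3 + 36/5 = 21/5)
((8 + 5)*(-3))/O(-18, 3) + 16/(-461) = ((8 + 5)*(-3))/(21/5) + 16/(-461) = (13*(-3))*(5/21) + 16*(-1/461) = -39*5/21 - 16/461 = -65/7 - 16/461 = -30077/3227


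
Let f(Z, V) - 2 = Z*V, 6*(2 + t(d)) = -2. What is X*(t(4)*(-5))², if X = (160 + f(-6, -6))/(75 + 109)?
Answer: 13475/92 ≈ 146.47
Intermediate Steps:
t(d) = -7/3 (t(d) = -2 + (⅙)*(-2) = -2 - ⅓ = -7/3)
f(Z, V) = 2 + V*Z (f(Z, V) = 2 + Z*V = 2 + V*Z)
X = 99/92 (X = (160 + (2 - 6*(-6)))/(75 + 109) = (160 + (2 + 36))/184 = (160 + 38)*(1/184) = 198*(1/184) = 99/92 ≈ 1.0761)
X*(t(4)*(-5))² = 99*(-7/3*(-5))²/92 = 99*(35/3)²/92 = (99/92)*(1225/9) = 13475/92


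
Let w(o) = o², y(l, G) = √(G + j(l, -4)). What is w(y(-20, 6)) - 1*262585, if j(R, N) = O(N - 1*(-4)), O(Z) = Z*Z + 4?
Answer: -262575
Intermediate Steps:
O(Z) = 4 + Z² (O(Z) = Z² + 4 = 4 + Z²)
j(R, N) = 4 + (4 + N)² (j(R, N) = 4 + (N - 1*(-4))² = 4 + (N + 4)² = 4 + (4 + N)²)
y(l, G) = √(4 + G) (y(l, G) = √(G + (4 + (4 - 4)²)) = √(G + (4 + 0²)) = √(G + (4 + 0)) = √(G + 4) = √(4 + G))
w(y(-20, 6)) - 1*262585 = (√(4 + 6))² - 1*262585 = (√10)² - 262585 = 10 - 262585 = -262575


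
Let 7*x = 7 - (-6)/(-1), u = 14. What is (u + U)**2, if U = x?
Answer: 9801/49 ≈ 200.02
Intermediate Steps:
x = 1/7 (x = (7 - (-6)/(-1))/7 = (7 - (-6)*(-1))/7 = (7 - 1*6)/7 = (7 - 6)/7 = (1/7)*1 = 1/7 ≈ 0.14286)
U = 1/7 ≈ 0.14286
(u + U)**2 = (14 + 1/7)**2 = (99/7)**2 = 9801/49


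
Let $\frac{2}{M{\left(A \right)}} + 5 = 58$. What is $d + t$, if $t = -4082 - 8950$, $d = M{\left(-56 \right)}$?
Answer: $- \frac{690694}{53} \approx -13032.0$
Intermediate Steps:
$M{\left(A \right)} = \frac{2}{53}$ ($M{\left(A \right)} = \frac{2}{-5 + 58} = \frac{2}{53}$)
$d = \frac{2}{53} \approx 0.037736$
$t = -13032$
$d + t = \frac{2}{53} - 13032 = - \frac{690694}{53}$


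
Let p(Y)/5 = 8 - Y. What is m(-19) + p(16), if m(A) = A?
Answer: -59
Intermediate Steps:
p(Y) = 40 - 5*Y (p(Y) = 5*(8 - Y) = 40 - 5*Y)
m(-19) + p(16) = -19 + (40 - 5*16) = -19 + (40 - 80) = -19 - 40 = -59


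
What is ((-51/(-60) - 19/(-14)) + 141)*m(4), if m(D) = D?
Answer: 20049/35 ≈ 572.83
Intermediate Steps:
((-51/(-60) - 19/(-14)) + 141)*m(4) = ((-51/(-60) - 19/(-14)) + 141)*4 = ((-51*(-1/60) - 19*(-1/14)) + 141)*4 = ((17/20 + 19/14) + 141)*4 = (309/140 + 141)*4 = (20049/140)*4 = 20049/35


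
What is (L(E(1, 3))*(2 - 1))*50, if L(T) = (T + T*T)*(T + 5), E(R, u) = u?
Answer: 4800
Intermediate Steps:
L(T) = (5 + T)*(T + T²) (L(T) = (T + T²)*(5 + T) = (5 + T)*(T + T²))
(L(E(1, 3))*(2 - 1))*50 = ((3*(5 + 3² + 6*3))*(2 - 1))*50 = ((3*(5 + 9 + 18))*1)*50 = ((3*32)*1)*50 = (96*1)*50 = 96*50 = 4800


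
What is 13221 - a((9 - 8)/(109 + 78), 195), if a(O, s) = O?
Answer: 2472326/187 ≈ 13221.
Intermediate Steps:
13221 - a((9 - 8)/(109 + 78), 195) = 13221 - (9 - 8)/(109 + 78) = 13221 - 1/187 = 2472326/187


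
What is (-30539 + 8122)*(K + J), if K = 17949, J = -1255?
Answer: -374229398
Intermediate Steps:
(-30539 + 8122)*(K + J) = (-30539 + 8122)*(17949 - 1255) = -22417*16694 = -374229398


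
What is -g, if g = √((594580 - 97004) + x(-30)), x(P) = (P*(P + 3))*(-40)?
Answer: -2*√116294 ≈ -682.04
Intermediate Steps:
x(P) = -40*P*(3 + P) (x(P) = (P*(3 + P))*(-40) = -40*P*(3 + P))
g = 2*√116294 (g = √((594580 - 97004) - 40*(-30)*(3 - 30)) = √(497576 - 40*(-30)*(-27)) = √(497576 - 32400) = √465176 = 2*√116294 ≈ 682.04)
-g = -2*√116294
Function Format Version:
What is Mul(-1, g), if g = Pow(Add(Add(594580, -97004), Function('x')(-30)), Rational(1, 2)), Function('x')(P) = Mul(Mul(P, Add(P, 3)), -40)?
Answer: Mul(-2, Pow(116294, Rational(1, 2))) ≈ -682.04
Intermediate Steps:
Function('x')(P) = Mul(-40, P, Add(3, P)) (Function('x')(P) = Mul(Mul(P, Add(3, P)), -40) = Mul(-40, P, Add(3, P)))
g = Mul(2, Pow(116294, Rational(1, 2))) (g = Pow(Add(Add(594580, -97004), Mul(-40, -30, Add(3, -30))), Rational(1, 2)) = Pow(Add(497576, Mul(-40, -30, -27)), Rational(1, 2)) = Pow(Add(497576, -32400), Rational(1, 2)) = Pow(465176, Rational(1, 2)) = Mul(2, Pow(116294, Rational(1, 2))) ≈ 682.04)
Mul(-1, g) = Mul(-1, Mul(2, Pow(116294, Rational(1, 2)))) = Mul(-2, Pow(116294, Rational(1, 2)))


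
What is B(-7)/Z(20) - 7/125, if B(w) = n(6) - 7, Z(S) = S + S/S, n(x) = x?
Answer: -272/2625 ≈ -0.10362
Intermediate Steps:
Z(S) = 1 + S (Z(S) = S + 1 = 1 + S)
B(w) = -1 (B(w) = 6 - 7 = -1)
B(-7)/Z(20) - 7/125 = -1/(1 + 20) - 7/125 = -1/21 - 7*1/125 = -1*1/21 - 7/125 = -1/21 - 7/125 = -272/2625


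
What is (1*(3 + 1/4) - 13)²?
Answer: 1521/16 ≈ 95.063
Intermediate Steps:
(1*(3 + 1/4) - 13)² = (1*(3 + ¼) - 13)² = (1*(13/4) - 13)² = (13/4 - 13)² = (-39/4)² = 1521/16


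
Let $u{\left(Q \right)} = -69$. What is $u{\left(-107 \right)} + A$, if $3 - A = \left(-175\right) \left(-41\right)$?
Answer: $-7241$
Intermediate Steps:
$A = -7172$ ($A = 3 - \left(-175\right) \left(-41\right) = 3 - 7175 = -7172$)
$u{\left(-107 \right)} + A = -69 - 7172 = -7241$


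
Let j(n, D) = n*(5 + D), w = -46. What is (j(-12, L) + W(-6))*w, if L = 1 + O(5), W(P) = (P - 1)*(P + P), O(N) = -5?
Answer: -3312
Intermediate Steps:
W(P) = 2*P*(-1 + P) (W(P) = (-1 + P)*(2*P) = 2*P*(-1 + P))
L = -4 (L = 1 - 5 = -4)
(j(-12, L) + W(-6))*w = (-12*(5 - 4) + 2*(-6)*(-1 - 6))*(-46) = (-12*1 + 2*(-6)*(-7))*(-46) = (-12 + 84)*(-46) = 72*(-46) = -3312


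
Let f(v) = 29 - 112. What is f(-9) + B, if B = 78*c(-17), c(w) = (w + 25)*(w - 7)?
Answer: -15059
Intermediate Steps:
c(w) = (-7 + w)*(25 + w) (c(w) = (25 + w)*(-7 + w) = (-7 + w)*(25 + w))
f(v) = -83
B = -14976 (B = 78*(-175 + (-17)**2 + 18*(-17)) = 78*(-175 + 289 - 306) = 78*(-192) = -14976)
f(-9) + B = -83 - 14976 = -15059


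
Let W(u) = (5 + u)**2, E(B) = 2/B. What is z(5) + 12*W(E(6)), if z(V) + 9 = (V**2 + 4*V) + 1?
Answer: 1135/3 ≈ 378.33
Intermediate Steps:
z(V) = -8 + V**2 + 4*V (z(V) = -9 + ((V**2 + 4*V) + 1) = -9 + (1 + V**2 + 4*V) = -8 + V**2 + 4*V)
z(5) + 12*W(E(6)) = (-8 + 5**2 + 4*5) + 12*(5 + 2/6)**2 = (-8 + 25 + 20) + 12*(5 + 2*(1/6))**2 = 37 + 12*(5 + 1/3)**2 = 37 + 12*(16/3)**2 = 37 + 12*(256/9) = 37 + 1024/3 = 1135/3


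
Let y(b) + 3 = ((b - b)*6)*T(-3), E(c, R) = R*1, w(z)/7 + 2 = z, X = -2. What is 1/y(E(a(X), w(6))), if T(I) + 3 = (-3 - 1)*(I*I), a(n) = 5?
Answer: -⅓ ≈ -0.33333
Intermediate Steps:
w(z) = -14 + 7*z
E(c, R) = R
T(I) = -3 - 4*I² (T(I) = -3 + (-3 - 1)*(I*I) = -3 - 4*I²)
y(b) = -3 (y(b) = -3 + ((b - b)*6)*(-3 - 4*(-3)²) = -3 + (0*6)*(-3 - 4*9) = -3 + 0*(-3 - 36) = -3 + 0*(-39) = -3 + 0 = -3)
1/y(E(a(X), w(6))) = 1/(-3) = -⅓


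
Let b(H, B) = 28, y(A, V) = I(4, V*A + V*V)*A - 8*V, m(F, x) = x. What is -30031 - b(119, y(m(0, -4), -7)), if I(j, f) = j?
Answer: -30059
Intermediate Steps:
y(A, V) = -8*V + 4*A (y(A, V) = 4*A - 8*V = -8*V + 4*A)
-30031 - b(119, y(m(0, -4), -7)) = -30031 - 1*28 = -30031 - 28 = -30059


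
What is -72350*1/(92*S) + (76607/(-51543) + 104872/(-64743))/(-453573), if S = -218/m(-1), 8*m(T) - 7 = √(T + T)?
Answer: 5554796299952764937/1759806541880023392 + 36175*I*√2/80224 ≈ 3.1565 + 0.6377*I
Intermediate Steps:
m(T) = 7/8 + √2*√T/8 (m(T) = 7/8 + √(T + T)/8 = 7/8 + √(2*T)/8 = 7/8 + (√2*√T)/8 = 7/8 + √2*√T/8)
S = -218/(7/8 + I*√2/8) (S = -218/(7/8 + √2*√(-1)/8) = -218/(7/8 + √2*I/8) = -218/(7/8 + I*√2/8) ≈ -239.37 + 48.361*I)
-72350*1/(92*S) + (76607/(-51543) + 104872/(-64743))/(-453573) = -72350*1/(92*(-12208/51 + 1744*I*√2/51)) + (76607/(-51543) + 104872/(-64743))/(-453573) = -72350/(-1123136/51 + 160448*I*√2/51) + (76607*(-1/51543) + 104872*(-1/64743))*(-1/453573) = -72350/(-1123136/51 + 160448*I*√2/51) + (-76607/51543 - 104872/64743)*(-1/453573) = -72350/(-1123136/51 + 160448*I*√2/51) - 3455061499/1112349483*(-1/453573) = -72350/(-1123136/51 + 160448*I*√2/51) + 3455061499/504531692052759 = 3455061499/504531692052759 - 72350/(-1123136/51 + 160448*I*√2/51)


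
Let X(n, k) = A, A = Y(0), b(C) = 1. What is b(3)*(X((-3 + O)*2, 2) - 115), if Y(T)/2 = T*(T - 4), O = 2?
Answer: -115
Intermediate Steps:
Y(T) = 2*T*(-4 + T) (Y(T) = 2*(T*(T - 4)) = 2*(T*(-4 + T)) = 2*T*(-4 + T))
A = 0 (A = 2*0*(-4 + 0) = 2*0*(-4) = 0)
X(n, k) = 0
b(3)*(X((-3 + O)*2, 2) - 115) = 1*(0 - 115) = 1*(-115) = -115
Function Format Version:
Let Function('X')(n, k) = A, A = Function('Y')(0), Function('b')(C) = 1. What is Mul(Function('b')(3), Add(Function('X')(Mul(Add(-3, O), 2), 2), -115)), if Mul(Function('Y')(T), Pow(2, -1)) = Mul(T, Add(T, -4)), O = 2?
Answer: -115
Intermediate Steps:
Function('Y')(T) = Mul(2, T, Add(-4, T)) (Function('Y')(T) = Mul(2, Mul(T, Add(T, -4))) = Mul(2, Mul(T, Add(-4, T))) = Mul(2, T, Add(-4, T)))
A = 0 (A = Mul(2, 0, Add(-4, 0)) = Mul(2, 0, -4) = 0)
Function('X')(n, k) = 0
Mul(Function('b')(3), Add(Function('X')(Mul(Add(-3, O), 2), 2), -115)) = Mul(1, Add(0, -115)) = Mul(1, -115) = -115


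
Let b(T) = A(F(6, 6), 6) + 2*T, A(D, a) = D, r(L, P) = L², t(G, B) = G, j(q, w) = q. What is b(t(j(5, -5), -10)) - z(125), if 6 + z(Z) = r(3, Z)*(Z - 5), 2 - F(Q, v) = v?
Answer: -1068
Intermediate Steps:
F(Q, v) = 2 - v
b(T) = -4 + 2*T (b(T) = (2 - 1*6) + 2*T = (2 - 6) + 2*T = -4 + 2*T)
z(Z) = -51 + 9*Z (z(Z) = -6 + 3²*(Z - 5) = -6 + 9*(-5 + Z) = -6 + (-45 + 9*Z) = -51 + 9*Z)
b(t(j(5, -5), -10)) - z(125) = (-4 + 2*5) - (-51 + 9*125) = (-4 + 10) - (-51 + 1125) = 6 - 1*1074 = 6 - 1074 = -1068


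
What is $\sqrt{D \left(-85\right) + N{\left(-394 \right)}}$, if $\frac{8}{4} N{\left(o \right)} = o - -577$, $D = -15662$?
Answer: $\frac{\sqrt{5325446}}{2} \approx 1153.8$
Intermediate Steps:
$N{\left(o \right)} = \frac{577}{2} + \frac{o}{2}$ ($N{\left(o \right)} = \frac{o - -577}{2} = \frac{o + 577}{2} = \frac{577 + o}{2} = \frac{577}{2} + \frac{o}{2}$)
$\sqrt{D \left(-85\right) + N{\left(-394 \right)}} = \sqrt{\left(-15662\right) \left(-85\right) + \left(\frac{577}{2} + \frac{1}{2} \left(-394\right)\right)} = \sqrt{1331270 + \left(\frac{577}{2} - 197\right)} = \sqrt{1331270 + \frac{183}{2}} = \sqrt{\frac{2662723}{2}} = \frac{\sqrt{5325446}}{2}$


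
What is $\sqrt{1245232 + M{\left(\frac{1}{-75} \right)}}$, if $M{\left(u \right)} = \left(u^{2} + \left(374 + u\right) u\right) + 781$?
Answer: $\frac{\sqrt{7008795077}}{75} \approx 1116.2$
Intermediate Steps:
$M{\left(u \right)} = 781 + u^{2} + u \left(374 + u\right)$ ($M{\left(u \right)} = \left(u^{2} + u \left(374 + u\right)\right) + 781 = 781 + u^{2} + u \left(374 + u\right)$)
$\sqrt{1245232 + M{\left(\frac{1}{-75} \right)}} = \sqrt{1245232 + \left(781 + 2 \left(\frac{1}{-75}\right)^{2} + \frac{374}{-75}\right)} = \sqrt{1245232 + \left(781 + 2 \left(- \frac{1}{75}\right)^{2} + 374 \left(- \frac{1}{75}\right)\right)} = \sqrt{1245232 + \left(781 + 2 \cdot \frac{1}{5625} - \frac{374}{75}\right)} = \sqrt{1245232 + \left(781 + \frac{2}{5625} - \frac{374}{75}\right)} = \sqrt{1245232 + \frac{4365077}{5625}} = \sqrt{\frac{7008795077}{5625}} = \frac{\sqrt{7008795077}}{75}$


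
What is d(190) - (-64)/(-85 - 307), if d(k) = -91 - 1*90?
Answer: -8877/49 ≈ -181.16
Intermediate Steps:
d(k) = -181 (d(k) = -91 - 90 = -181)
d(190) - (-64)/(-85 - 307) = -181 - (-64)/(-85 - 307) = -181 - (-64)/(-392) = -181 - (-1)*(-64)/392 = -181 - 1*8/49 = -181 - 8/49 = -8877/49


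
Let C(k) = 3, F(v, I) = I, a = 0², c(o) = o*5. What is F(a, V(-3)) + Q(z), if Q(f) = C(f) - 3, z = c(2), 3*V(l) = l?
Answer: -1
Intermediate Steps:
V(l) = l/3
c(o) = 5*o
a = 0
z = 10 (z = 5*2 = 10)
Q(f) = 0 (Q(f) = 3 - 3 = 0)
F(a, V(-3)) + Q(z) = (⅓)*(-3) + 0 = -1 + 0 = -1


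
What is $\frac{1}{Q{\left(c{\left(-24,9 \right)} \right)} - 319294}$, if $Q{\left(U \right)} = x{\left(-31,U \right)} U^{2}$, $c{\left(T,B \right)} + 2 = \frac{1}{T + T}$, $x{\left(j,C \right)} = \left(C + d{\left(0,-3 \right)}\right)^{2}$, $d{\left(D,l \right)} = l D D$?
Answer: $- \frac{5308416}{1694856849023} \approx -3.1321 \cdot 10^{-6}$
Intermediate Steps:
$d{\left(D,l \right)} = l D^{2}$ ($d{\left(D,l \right)} = D l D = l D^{2}$)
$x{\left(j,C \right)} = C^{2}$ ($x{\left(j,C \right)} = \left(C - 3 \cdot 0^{2}\right)^{2} = \left(C - 0\right)^{2} = \left(C + 0\right)^{2} = C^{2}$)
$c{\left(T,B \right)} = -2 + \frac{1}{2 T}$ ($c{\left(T,B \right)} = -2 + \frac{1}{T + T} = -2 + \frac{1}{2 T}$)
$Q{\left(U \right)} = U^{4}$ ($Q{\left(U \right)} = U^{2} U^{2} = U^{4}$)
$\frac{1}{Q{\left(c{\left(-24,9 \right)} \right)} - 319294} = \frac{1}{\left(-2 + \frac{1}{2 \left(-24\right)}\right)^{4} - 319294} = \frac{1}{\left(-2 + \frac{1}{2} \left(- \frac{1}{24}\right)\right)^{4} - 319294} = \frac{1}{\left(-2 - \frac{1}{48}\right)^{4} - 319294} = \frac{1}{\left(- \frac{97}{48}\right)^{4} - 319294} = \frac{1}{\frac{88529281}{5308416} - 319294} = \frac{1}{- \frac{1694856849023}{5308416}} = - \frac{5308416}{1694856849023}$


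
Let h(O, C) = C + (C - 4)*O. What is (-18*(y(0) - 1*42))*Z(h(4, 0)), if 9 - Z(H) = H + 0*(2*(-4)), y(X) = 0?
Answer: 18900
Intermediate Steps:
h(O, C) = C + O*(-4 + C) (h(O, C) = C + (-4 + C)*O = C + O*(-4 + C))
Z(H) = 9 - H (Z(H) = 9 - (H + 0*(2*(-4))) = 9 - (H + 0*(-8)) = 9 - (H + 0) = 9 - H)
(-18*(y(0) - 1*42))*Z(h(4, 0)) = (-18*(0 - 1*42))*(9 - (0 - 4*4 + 0*4)) = (-18*(0 - 42))*(9 - (0 - 16 + 0)) = (-18*(-42))*(9 - 1*(-16)) = 756*(9 + 16) = 756*25 = 18900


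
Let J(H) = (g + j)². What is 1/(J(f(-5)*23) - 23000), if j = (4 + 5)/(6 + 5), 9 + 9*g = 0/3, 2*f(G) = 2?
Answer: -121/2782996 ≈ -4.3478e-5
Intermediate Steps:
f(G) = 1 (f(G) = (½)*2 = 1)
g = -1 (g = -1 + (0/3)/9 = -1 + (0*(⅓))/9 = -1 + (⅑)*0 = -1 + 0 = -1)
j = 9/11 ≈ 0.81818
J(H) = 4/121 (J(H) = (-1 + 9/11)² = (-2/11)² = 4/121)
1/(J(f(-5)*23) - 23000) = 1/(4/121 - 23000) = 1/(-2782996/121) = -121/2782996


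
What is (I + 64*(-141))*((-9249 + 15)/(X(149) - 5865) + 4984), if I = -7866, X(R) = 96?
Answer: -53976555300/641 ≈ -8.4207e+7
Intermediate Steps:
(I + 64*(-141))*((-9249 + 15)/(X(149) - 5865) + 4984) = (-7866 + 64*(-141))*((-9249 + 15)/(96 - 5865) + 4984) = (-7866 - 9024)*(-9234/(-5769) + 4984) = -16890*(-9234*(-1/5769) + 4984) = -16890*(1026/641 + 4984) = -16890*3195770/641 = -53976555300/641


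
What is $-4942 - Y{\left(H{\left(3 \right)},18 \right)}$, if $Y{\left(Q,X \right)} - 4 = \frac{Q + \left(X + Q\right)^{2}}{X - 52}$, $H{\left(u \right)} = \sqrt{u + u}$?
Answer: $- \frac{83917}{17} + \frac{37 \sqrt{6}}{34} \approx -4933.6$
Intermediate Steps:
$H{\left(u \right)} = \sqrt{2} \sqrt{u}$ ($H{\left(u \right)} = \sqrt{2 u} = \sqrt{2} \sqrt{u}$)
$Y{\left(Q,X \right)} = 4 + \frac{Q + \left(Q + X\right)^{2}}{-52 + X}$ ($Y{\left(Q,X \right)} = 4 + \frac{Q + \left(X + Q\right)^{2}}{X - 52} = 4 + \frac{Q + \left(Q + X\right)^{2}}{-52 + X}$)
$-4942 - Y{\left(H{\left(3 \right)},18 \right)} = -4942 - \frac{-208 + \sqrt{2} \sqrt{3} + \left(\sqrt{2} \sqrt{3} + 18\right)^{2} + 4 \cdot 18}{-52 + 18} = -4942 - \frac{-208 + \sqrt{6} + \left(\sqrt{6} + 18\right)^{2} + 72}{-34} = -4942 - - \frac{-208 + \sqrt{6} + \left(18 + \sqrt{6}\right)^{2} + 72}{34} = -4942 - - \frac{-136 + \sqrt{6} + \left(18 + \sqrt{6}\right)^{2}}{34} = -4942 - \left(4 - \frac{\sqrt{6}}{34} - \frac{\left(18 + \sqrt{6}\right)^{2}}{34}\right) = -4942 + \left(-4 + \frac{\sqrt{6}}{34} + \frac{\left(18 + \sqrt{6}\right)^{2}}{34}\right) = -4946 + \frac{\sqrt{6}}{34} + \frac{\left(18 + \sqrt{6}\right)^{2}}{34}$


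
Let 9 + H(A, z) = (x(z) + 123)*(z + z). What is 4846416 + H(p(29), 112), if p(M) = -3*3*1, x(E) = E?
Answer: 4899047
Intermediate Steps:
p(M) = -9 (p(M) = -9*1 = -9)
H(A, z) = -9 + 2*z*(123 + z) (H(A, z) = -9 + (z + 123)*(z + z) = -9 + (123 + z)*(2*z) = -9 + 2*z*(123 + z))
4846416 + H(p(29), 112) = 4846416 + (-9 + 2*112² + 246*112) = 4846416 + (-9 + 2*12544 + 27552) = 4846416 + (-9 + 25088 + 27552) = 4846416 + 52631 = 4899047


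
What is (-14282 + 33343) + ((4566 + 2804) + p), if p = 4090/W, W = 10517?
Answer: 277978917/10517 ≈ 26431.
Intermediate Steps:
p = 4090/10517 ≈ 0.38889
(-14282 + 33343) + ((4566 + 2804) + p) = (-14282 + 33343) + ((4566 + 2804) + 4090/10517) = 19061 + (7370 + 4090/10517) = 19061 + 77514380/10517 = 277978917/10517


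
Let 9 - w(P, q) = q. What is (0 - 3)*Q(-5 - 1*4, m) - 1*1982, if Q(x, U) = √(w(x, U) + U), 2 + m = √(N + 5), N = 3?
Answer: -1991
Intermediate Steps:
w(P, q) = 9 - q
m = -2 + 2*√2 (m = -2 + √(3 + 5) = -2 + √8 = -2 + 2*√2 ≈ 0.82843)
Q(x, U) = 3 (Q(x, U) = √((9 - U) + U) = √9 = 3)
(0 - 3)*Q(-5 - 1*4, m) - 1*1982 = (0 - 3)*3 - 1*1982 = -3*3 - 1982 = -9 - 1982 = -1991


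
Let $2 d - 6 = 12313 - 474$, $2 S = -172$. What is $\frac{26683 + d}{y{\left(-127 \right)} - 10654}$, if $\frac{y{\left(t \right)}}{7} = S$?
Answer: $- \frac{21737}{7504} \approx -2.8967$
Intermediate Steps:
$S = -86$ ($S = \frac{1}{2} \left(-172\right) = -86$)
$y{\left(t \right)} = -602$ ($y{\left(t \right)} = 7 \left(-86\right) = -602$)
$d = \frac{11845}{2}$ ($d = 3 + \frac{12313 - 474}{2} = 3 + \frac{1}{2} \cdot 11839 = 3 + \frac{11839}{2} = \frac{11845}{2} \approx 5922.5$)
$\frac{26683 + d}{y{\left(-127 \right)} - 10654} = \frac{26683 + \frac{11845}{2}}{-602 - 10654} = \frac{65211}{2 \left(-11256\right)} = \frac{65211}{2} \left(- \frac{1}{11256}\right) = - \frac{21737}{7504}$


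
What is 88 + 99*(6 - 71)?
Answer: -6347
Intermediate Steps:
88 + 99*(6 - 71) = 88 + 99*(-65) = 88 - 6435 = -6347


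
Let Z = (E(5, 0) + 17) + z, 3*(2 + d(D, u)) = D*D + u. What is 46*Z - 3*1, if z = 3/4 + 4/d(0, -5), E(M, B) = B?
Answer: 16793/22 ≈ 763.32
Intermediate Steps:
d(D, u) = -2 + u/3 + D²/3 (d(D, u) = -2 + (D*D + u)/3 = -2 + (D² + u)/3 = -2 + (u + D²)/3 = -2 + (u/3 + D²/3) = -2 + u/3 + D²/3)
z = -15/44 (z = 3/4 + 4/(-2 + (⅓)*(-5) + (⅓)*0²) = 3*(¼) + 4/(-2 - 5/3 + (⅓)*0) = ¾ + 4/(-2 - 5/3 + 0) = ¾ + 4/(-11/3) = ¾ + 4*(-3/11) = ¾ - 12/11 = -15/44 ≈ -0.34091)
Z = 733/44 (Z = (0 + 17) - 15/44 = 17 - 15/44 = 733/44 ≈ 16.659)
46*Z - 3*1 = 46*(733/44) - 3*1 = 16859/22 - 3 = 16793/22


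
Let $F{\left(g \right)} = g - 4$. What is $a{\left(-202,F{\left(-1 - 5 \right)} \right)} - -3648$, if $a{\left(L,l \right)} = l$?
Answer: $3638$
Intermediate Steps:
$F{\left(g \right)} = -4 + g$
$a{\left(-202,F{\left(-1 - 5 \right)} \right)} - -3648 = \left(-4 - 6\right) - -3648 = \left(-4 - 6\right) + 3648 = -10 + 3648 = 3638$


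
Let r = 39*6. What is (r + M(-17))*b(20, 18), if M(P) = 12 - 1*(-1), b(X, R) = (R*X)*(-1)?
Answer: -88920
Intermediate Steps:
r = 234
b(X, R) = -R*X
M(P) = 13 (M(P) = 12 + 1 = 13)
(r + M(-17))*b(20, 18) = (234 + 13)*(-1*18*20) = 247*(-360) = -88920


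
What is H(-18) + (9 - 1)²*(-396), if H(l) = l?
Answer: -25362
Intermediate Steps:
H(-18) + (9 - 1)²*(-396) = -18 + (9 - 1)²*(-396) = -18 + 8²*(-396) = -18 + 64*(-396) = -18 - 25344 = -25362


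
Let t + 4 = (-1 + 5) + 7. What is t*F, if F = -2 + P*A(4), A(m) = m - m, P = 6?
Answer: -14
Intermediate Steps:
A(m) = 0
t = 7 (t = -4 + ((-1 + 5) + 7) = -4 + (4 + 7) = -4 + 11 = 7)
F = -2 (F = -2 + 6*0 = -2 + 0 = -2)
t*F = 7*(-2) = -14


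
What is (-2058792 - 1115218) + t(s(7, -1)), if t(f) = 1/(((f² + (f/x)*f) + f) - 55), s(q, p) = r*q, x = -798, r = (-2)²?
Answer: -136777612873/43093 ≈ -3.1740e+6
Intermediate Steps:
r = 4
s(q, p) = 4*q
t(f) = 1/(-55 + f + 797*f²/798) (t(f) = 1/(((f² + (f/(-798))*f) + f) - 55) = 1/(((f² + (f*(-1/798))*f) + f) - 55) = 1/(((f² + (-f/798)*f) + f) - 55) = 1/(((f² - f²/798) + f) - 55) = 1/((797*f²/798 + f) - 55) = 1/((f + 797*f²/798) - 55) = 1/(-55 + f + 797*f²/798))
(-2058792 - 1115218) + t(s(7, -1)) = (-2058792 - 1115218) + 798/(-43890 + 797*(4*7)² + 798*(4*7)) = -3174010 + 798/(-43890 + 797*28² + 798*28) = -3174010 + 798/(-43890 + 797*784 + 22344) = -3174010 + 798/(-43890 + 624848 + 22344) = -3174010 + 798/603302 = -3174010 + 798*(1/603302) = -3174010 + 57/43093 = -136777612873/43093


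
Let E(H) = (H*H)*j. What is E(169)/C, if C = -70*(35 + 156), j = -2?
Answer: 28561/6685 ≈ 4.2724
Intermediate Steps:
C = -13370 (C = -70*191 = -13370)
E(H) = -2*H² (E(H) = (H*H)*(-2) = H²*(-2) = -2*H²)
E(169)/C = -2*169²/(-13370) = -2*28561*(-1/13370) = -57122*(-1/13370) = 28561/6685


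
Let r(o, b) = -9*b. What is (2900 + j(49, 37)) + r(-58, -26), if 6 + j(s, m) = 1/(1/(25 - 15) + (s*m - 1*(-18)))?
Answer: 57276818/18311 ≈ 3128.0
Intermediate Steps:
j(s, m) = -6 + 1/(181/10 + m*s) (j(s, m) = -6 + 1/(1/(25 - 15) + (s*m - 1*(-18))) = -6 + 1/(1/10 + (m*s + 18)) = -6 + 1/(⅒ + (18 + m*s)) = -6 + 1/(181/10 + m*s))
(2900 + j(49, 37)) + r(-58, -26) = (2900 + 4*(-269 - 15*37*49)/(181 + 10*37*49)) - 9*(-26) = (2900 + 4*(-269 - 27195)/(181 + 18130)) + 234 = (2900 + 4*(-27464)/18311) + 234 = (2900 + 4*(1/18311)*(-27464)) + 234 = (2900 - 109856/18311) + 234 = 52992044/18311 + 234 = 57276818/18311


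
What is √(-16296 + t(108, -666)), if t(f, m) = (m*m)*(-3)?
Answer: 2*I*√336741 ≈ 1160.6*I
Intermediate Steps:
t(f, m) = -3*m² (t(f, m) = m²*(-3) = -3*m²)
√(-16296 + t(108, -666)) = √(-16296 - 3*(-666)²) = √(-16296 - 3*443556) = √(-16296 - 1330668) = √(-1346964) = 2*I*√336741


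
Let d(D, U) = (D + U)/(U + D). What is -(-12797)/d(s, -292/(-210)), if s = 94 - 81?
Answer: 12797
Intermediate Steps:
s = 13
d(D, U) = 1 (d(D, U) = (D + U)/(D + U) = 1)
-(-12797)/d(s, -292/(-210)) = -(-12797)/1 = -(-12797) = -1*(-12797) = 12797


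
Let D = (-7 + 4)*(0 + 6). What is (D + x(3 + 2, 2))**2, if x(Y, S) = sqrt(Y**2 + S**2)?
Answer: (18 - sqrt(29))**2 ≈ 159.13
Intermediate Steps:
x(Y, S) = sqrt(S**2 + Y**2)
D = -18 (D = -3*6 = -18)
(D + x(3 + 2, 2))**2 = (-18 + sqrt(2**2 + (3 + 2)**2))**2 = (-18 + sqrt(4 + 5**2))**2 = (-18 + sqrt(4 + 25))**2 = (-18 + sqrt(29))**2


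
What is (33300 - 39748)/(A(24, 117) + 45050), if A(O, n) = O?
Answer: -104/727 ≈ -0.14305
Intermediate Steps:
(33300 - 39748)/(A(24, 117) + 45050) = (33300 - 39748)/(24 + 45050) = -6448/45074 = -6448*1/45074 = -104/727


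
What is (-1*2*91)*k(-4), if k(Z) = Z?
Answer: 728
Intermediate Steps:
(-1*2*91)*k(-4) = (-1*2*91)*(-4) = -2*91*(-4) = -182*(-4) = 728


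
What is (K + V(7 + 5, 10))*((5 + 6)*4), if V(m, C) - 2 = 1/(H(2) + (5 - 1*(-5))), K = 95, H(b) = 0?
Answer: 21362/5 ≈ 4272.4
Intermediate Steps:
V(m, C) = 21/10 (V(m, C) = 2 + 1/(0 + (5 - 1*(-5))) = 2 + 1/(0 + (5 + 5)) = 2 + 1/(0 + 10) = 2 + 1/10 = 2 + ⅒ = 21/10)
(K + V(7 + 5, 10))*((5 + 6)*4) = (95 + 21/10)*((5 + 6)*4) = 971*(11*4)/10 = (971/10)*44 = 21362/5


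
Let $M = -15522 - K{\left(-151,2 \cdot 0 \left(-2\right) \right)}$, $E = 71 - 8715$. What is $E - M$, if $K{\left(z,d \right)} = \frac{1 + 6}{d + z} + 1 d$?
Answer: $\frac{1038571}{151} \approx 6878.0$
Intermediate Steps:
$E = -8644$ ($E = 71 - 8715 = -8644$)
$K{\left(z,d \right)} = d + \frac{7}{d + z}$ ($K{\left(z,d \right)} = \frac{7}{d + z} + d = d + \frac{7}{d + z}$)
$M = - \frac{2343815}{151}$ ($M = -15522 - \frac{7 + \left(2 \cdot 0 \left(-2\right)\right)^{2} + 2 \cdot 0 \left(-2\right) \left(-151\right)}{2 \cdot 0 \left(-2\right) - 151} = -15522 - \frac{7 + \left(0 \left(-2\right)\right)^{2} + 0 \left(-2\right) \left(-151\right)}{0 \left(-2\right) - 151} = -15522 - \frac{7 + 0^{2} + 0 \left(-151\right)}{0 - 151} = -15522 - \frac{7 + 0 + 0}{-151} = -15522 - \left(- \frac{1}{151}\right) 7 = -15522 - - \frac{7}{151} = -15522 + \frac{7}{151} = - \frac{2343815}{151} \approx -15522.0$)
$E - M = -8644 - - \frac{2343815}{151} = -8644 + \frac{2343815}{151} = \frac{1038571}{151}$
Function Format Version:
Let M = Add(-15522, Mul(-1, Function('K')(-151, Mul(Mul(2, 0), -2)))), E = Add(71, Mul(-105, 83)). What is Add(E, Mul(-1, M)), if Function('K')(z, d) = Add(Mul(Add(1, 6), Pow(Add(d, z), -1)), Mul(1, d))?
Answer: Rational(1038571, 151) ≈ 6878.0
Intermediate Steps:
E = -8644 (E = Add(71, -8715) = -8644)
Function('K')(z, d) = Add(d, Mul(7, Pow(Add(d, z), -1))) (Function('K')(z, d) = Add(Mul(7, Pow(Add(d, z), -1)), d) = Add(d, Mul(7, Pow(Add(d, z), -1))))
M = Rational(-2343815, 151) (M = Add(-15522, Mul(-1, Mul(Pow(Add(Mul(Mul(2, 0), -2), -151), -1), Add(7, Pow(Mul(Mul(2, 0), -2), 2), Mul(Mul(Mul(2, 0), -2), -151))))) = Add(-15522, Mul(-1, Mul(Pow(Add(Mul(0, -2), -151), -1), Add(7, Pow(Mul(0, -2), 2), Mul(Mul(0, -2), -151))))) = Add(-15522, Mul(-1, Mul(Pow(Add(0, -151), -1), Add(7, Pow(0, 2), Mul(0, -151))))) = Add(-15522, Mul(-1, Mul(Pow(-151, -1), Add(7, 0, 0)))) = Add(-15522, Mul(-1, Mul(Rational(-1, 151), 7))) = Add(-15522, Mul(-1, Rational(-7, 151))) = Add(-15522, Rational(7, 151)) = Rational(-2343815, 151) ≈ -15522.)
Add(E, Mul(-1, M)) = Add(-8644, Mul(-1, Rational(-2343815, 151))) = Add(-8644, Rational(2343815, 151)) = Rational(1038571, 151)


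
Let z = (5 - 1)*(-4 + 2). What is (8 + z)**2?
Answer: 0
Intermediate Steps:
z = -8 (z = 4*(-2) = -8)
(8 + z)**2 = (8 - 8)**2 = 0**2 = 0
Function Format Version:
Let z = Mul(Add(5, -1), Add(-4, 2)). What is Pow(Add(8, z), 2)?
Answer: 0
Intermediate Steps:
z = -8 (z = Mul(4, -2) = -8)
Pow(Add(8, z), 2) = Pow(Add(8, -8), 2) = Pow(0, 2) = 0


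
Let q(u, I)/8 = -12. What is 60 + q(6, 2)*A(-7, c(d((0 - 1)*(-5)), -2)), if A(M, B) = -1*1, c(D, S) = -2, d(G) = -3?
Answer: 156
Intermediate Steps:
A(M, B) = -1
q(u, I) = -96 (q(u, I) = 8*(-12) = -96)
60 + q(6, 2)*A(-7, c(d((0 - 1)*(-5)), -2)) = 60 - 96*(-1) = 60 + 96 = 156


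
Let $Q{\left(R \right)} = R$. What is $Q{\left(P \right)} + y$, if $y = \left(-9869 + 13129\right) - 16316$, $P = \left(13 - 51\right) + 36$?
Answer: $-13058$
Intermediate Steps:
$P = -2$ ($P = -38 + 36 = -2$)
$y = -13056$ ($y = 3260 - 16316 = -13056$)
$Q{\left(P \right)} + y = -2 - 13056 = -13058$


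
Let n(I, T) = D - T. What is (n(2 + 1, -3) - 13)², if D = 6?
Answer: 16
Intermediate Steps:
n(I, T) = 6 - T
(n(2 + 1, -3) - 13)² = ((6 - 1*(-3)) - 13)² = ((6 + 3) - 13)² = (9 - 13)² = (-4)² = 16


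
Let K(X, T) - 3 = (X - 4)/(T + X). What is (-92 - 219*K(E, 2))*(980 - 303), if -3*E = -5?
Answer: -4539962/11 ≈ -4.1272e+5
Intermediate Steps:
E = 5/3 (E = -⅓*(-5) = 5/3 ≈ 1.6667)
K(X, T) = 3 + (-4 + X)/(T + X) (K(X, T) = 3 + (X - 4)/(T + X) = 3 + (-4 + X)/(T + X))
(-92 - 219*K(E, 2))*(980 - 303) = (-92 - 219*(-4 + 3*2 + 4*(5/3))/(2 + 5/3))*(980 - 303) = (-92 - 219*(-4 + 6 + 20/3)/11/3)*677 = (-92 - 657*26/(11*3))*677 = (-92 - 219*26/11)*677 = (-92 - 5694/11)*677 = -6706/11*677 = -4539962/11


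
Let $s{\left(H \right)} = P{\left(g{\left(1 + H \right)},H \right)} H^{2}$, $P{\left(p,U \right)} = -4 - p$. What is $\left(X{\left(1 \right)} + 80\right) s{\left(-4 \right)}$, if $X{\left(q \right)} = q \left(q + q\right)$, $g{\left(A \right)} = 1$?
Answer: $-6560$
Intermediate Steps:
$X{\left(q \right)} = 2 q^{2}$ ($X{\left(q \right)} = q 2 q = 2 q^{2}$)
$s{\left(H \right)} = - 5 H^{2}$ ($s{\left(H \right)} = \left(-4 - 1\right) H^{2} = - 5 H^{2}$)
$\left(X{\left(1 \right)} + 80\right) s{\left(-4 \right)} = \left(2 \cdot 1^{2} + 80\right) \left(- 5 \left(-4\right)^{2}\right) = \left(2 \cdot 1 + 80\right) \left(\left(-5\right) 16\right) = \left(2 + 80\right) \left(-80\right) = 82 \left(-80\right) = -6560$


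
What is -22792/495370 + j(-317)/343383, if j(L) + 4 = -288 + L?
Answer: -1354677611/28350272785 ≈ -0.047784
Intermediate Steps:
j(L) = -292 + L (j(L) = -4 + (-288 + L) = -292 + L)
-22792/495370 + j(-317)/343383 = -22792/495370 + (-292 - 317)/343383 = -22792*1/495370 - 609*1/343383 = -11396/247685 - 203/114461 = -1354677611/28350272785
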